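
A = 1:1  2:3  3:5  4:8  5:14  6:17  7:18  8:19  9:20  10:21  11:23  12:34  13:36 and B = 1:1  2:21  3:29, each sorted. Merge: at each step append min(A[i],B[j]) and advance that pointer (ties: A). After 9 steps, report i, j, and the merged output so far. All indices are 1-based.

[i=1,j=1] A[i]=1<=B[j]=1 take 1 → i++
[i=2,j=1] A[i]=3>B[j]=1 take 1 → j++
[i=2,j=2] A[i]=3<=B[j]=21 take 3 → i++
[i=3,j=2] A[i]=5<=B[j]=21 take 5 → i++
[i=4,j=2] A[i]=8<=B[j]=21 take 8 → i++
[i=5,j=2] A[i]=14<=B[j]=21 take 14 → i++
[i=6,j=2] A[i]=17<=B[j]=21 take 17 → i++
[i=7,j=2] A[i]=18<=B[j]=21 take 18 → i++
[i=8,j=2] A[i]=19<=B[j]=21 take 19 → i++

i=9, j=2, merged so far=[1, 1, 3, 5, 8, 14, 17, 18, 19]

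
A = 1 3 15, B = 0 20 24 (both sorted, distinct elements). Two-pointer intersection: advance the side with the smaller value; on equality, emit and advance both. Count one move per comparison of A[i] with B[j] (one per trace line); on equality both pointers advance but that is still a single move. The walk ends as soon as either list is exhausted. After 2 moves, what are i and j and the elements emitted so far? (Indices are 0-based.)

i=1, j=1, emitted=[]

[i=0,j=0] 1>0 → j++
[i=0,j=1] 1<20 → i++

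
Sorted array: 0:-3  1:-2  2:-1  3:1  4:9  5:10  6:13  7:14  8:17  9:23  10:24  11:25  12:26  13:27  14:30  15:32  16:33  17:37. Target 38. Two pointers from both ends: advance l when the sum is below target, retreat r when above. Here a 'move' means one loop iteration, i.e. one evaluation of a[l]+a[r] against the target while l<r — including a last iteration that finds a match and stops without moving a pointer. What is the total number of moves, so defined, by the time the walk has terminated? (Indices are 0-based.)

[0,17] -3+37=34 <38 → l++
[1,17] -2+37=35 <38 → l++
[2,17] -1+37=36 <38 → l++
[3,17] 1+37=38 → found

4 moves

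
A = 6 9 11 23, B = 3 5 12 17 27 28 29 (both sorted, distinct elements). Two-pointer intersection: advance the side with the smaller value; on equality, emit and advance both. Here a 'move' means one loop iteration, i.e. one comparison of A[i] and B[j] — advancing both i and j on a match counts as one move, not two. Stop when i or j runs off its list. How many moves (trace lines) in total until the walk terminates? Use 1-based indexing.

[i=1,j=1] 6>3 → j++
[i=1,j=2] 6>5 → j++
[i=1,j=3] 6<12 → i++
[i=2,j=3] 9<12 → i++
[i=3,j=3] 11<12 → i++
[i=4,j=3] 23>12 → j++
[i=4,j=4] 23>17 → j++
[i=4,j=5] 23<27 → i++

8 moves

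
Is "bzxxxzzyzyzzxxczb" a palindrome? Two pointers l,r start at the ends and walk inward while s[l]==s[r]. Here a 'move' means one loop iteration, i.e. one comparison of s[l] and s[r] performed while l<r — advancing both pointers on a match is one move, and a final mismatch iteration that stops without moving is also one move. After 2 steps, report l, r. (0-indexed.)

[0,16] 'b'=='b' → l++,r--
[1,15] 'z'=='z' → l++,r--

l=2, r=14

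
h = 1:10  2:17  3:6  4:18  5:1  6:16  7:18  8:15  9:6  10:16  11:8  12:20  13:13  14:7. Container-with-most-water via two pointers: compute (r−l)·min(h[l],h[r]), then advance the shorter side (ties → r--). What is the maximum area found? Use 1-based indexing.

l=1 r=14: min(10,7)*13=91 best=91 *, r--
l=1 r=13: min(10,13)*12=120 best=120 *, l++
l=2 r=13: min(17,13)*11=143 best=143 *, r--
l=2 r=12: min(17,20)*10=170 best=170 *, l++
l=3 r=12: min(6,20)*9=54 best=170, l++
l=4 r=12: min(18,20)*8=144 best=170, l++
l=5 r=12: min(1,20)*7=7 best=170, l++
l=6 r=12: min(16,20)*6=96 best=170, l++
l=7 r=12: min(18,20)*5=90 best=170, l++
l=8 r=12: min(15,20)*4=60 best=170, l++
l=9 r=12: min(6,20)*3=18 best=170, l++
l=10 r=12: min(16,20)*2=32 best=170, l++
l=11 r=12: min(8,20)*1=8 best=170, l++

max area = 170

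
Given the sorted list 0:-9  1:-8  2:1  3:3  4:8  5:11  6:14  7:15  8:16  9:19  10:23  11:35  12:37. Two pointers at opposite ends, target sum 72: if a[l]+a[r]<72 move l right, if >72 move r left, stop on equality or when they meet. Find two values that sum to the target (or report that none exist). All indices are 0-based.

[0,12] -9+37=28 <72 → l++
[1,12] -8+37=29 <72 → l++
[2,12] 1+37=38 <72 → l++
[3,12] 3+37=40 <72 → l++
[4,12] 8+37=45 <72 → l++
[5,12] 11+37=48 <72 → l++
[6,12] 14+37=51 <72 → l++
[7,12] 15+37=52 <72 → l++
[8,12] 16+37=53 <72 → l++
[9,12] 19+37=56 <72 → l++
[10,12] 23+37=60 <72 → l++
[11,12] 35+37=72 → found

(35, 37)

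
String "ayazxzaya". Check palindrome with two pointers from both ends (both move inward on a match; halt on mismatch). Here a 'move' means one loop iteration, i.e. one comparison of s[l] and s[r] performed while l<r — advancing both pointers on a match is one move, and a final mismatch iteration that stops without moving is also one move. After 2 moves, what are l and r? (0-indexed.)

[0,8] 'a'=='a' → l++,r--
[1,7] 'y'=='y' → l++,r--

l=2, r=6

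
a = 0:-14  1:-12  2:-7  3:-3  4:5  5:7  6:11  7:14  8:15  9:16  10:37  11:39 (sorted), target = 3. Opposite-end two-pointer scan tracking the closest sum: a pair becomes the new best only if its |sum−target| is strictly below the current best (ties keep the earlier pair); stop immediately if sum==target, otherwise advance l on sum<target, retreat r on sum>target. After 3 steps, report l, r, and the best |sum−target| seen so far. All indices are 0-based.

l=0 r=11: -14+39=25 d=22 *, r--
l=0 r=10: -14+37=23 d=20 *, r--
l=0 r=9: -14+16=2 d=1 *, l++

l=1, r=9, best |Δ|=1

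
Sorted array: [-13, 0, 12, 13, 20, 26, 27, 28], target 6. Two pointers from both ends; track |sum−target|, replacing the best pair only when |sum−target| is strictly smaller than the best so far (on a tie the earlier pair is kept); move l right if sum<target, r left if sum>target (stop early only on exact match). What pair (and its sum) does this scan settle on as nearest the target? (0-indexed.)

l=0 r=7: -13+28=15 d=9 *, r--
l=0 r=6: -13+27=14 d=8 *, r--
l=0 r=5: -13+26=13 d=7 *, r--
l=0 r=4: -13+20=7 d=1 *, r--
l=0 r=3: -13+13=0 d=6, l++
l=1 r=3: 0+13=13 d=7, r--
l=1 r=2: 0+12=12 d=6, r--

pair (-13, 20) with sum 7 (|Δ|=1)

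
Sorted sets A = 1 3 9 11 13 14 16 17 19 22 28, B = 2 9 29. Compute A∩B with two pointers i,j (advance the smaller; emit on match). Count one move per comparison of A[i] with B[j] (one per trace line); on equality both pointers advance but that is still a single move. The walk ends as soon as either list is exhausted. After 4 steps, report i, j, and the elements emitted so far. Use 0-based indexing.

i=3, j=2, emitted=[9]

i=0 j=0: 1<2, i++
i=1 j=0: 3>2, j++
i=1 j=1: 3<9, i++
i=2 j=1: 9==9 emit, i++,j++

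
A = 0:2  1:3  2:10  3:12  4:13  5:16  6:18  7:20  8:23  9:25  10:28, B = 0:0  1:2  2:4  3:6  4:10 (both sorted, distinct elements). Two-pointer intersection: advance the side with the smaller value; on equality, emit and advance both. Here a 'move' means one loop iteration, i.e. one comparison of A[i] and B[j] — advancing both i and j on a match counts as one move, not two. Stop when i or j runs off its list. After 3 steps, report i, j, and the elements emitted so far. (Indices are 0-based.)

i=0 j=0: 2>0, j++
i=0 j=1: 2==2 emit, i++,j++
i=1 j=2: 3<4, i++

i=2, j=2, emitted=[2]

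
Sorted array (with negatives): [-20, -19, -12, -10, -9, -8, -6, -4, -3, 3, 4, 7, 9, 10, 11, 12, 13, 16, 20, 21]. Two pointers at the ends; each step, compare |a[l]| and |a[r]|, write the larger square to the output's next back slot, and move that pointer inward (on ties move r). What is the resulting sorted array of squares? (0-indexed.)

[9, 9, 16, 16, 36, 49, 64, 81, 81, 100, 100, 121, 144, 144, 169, 256, 361, 400, 400, 441]

[0,19] |-20|<=|21| out[19]=441 → r--
[0,18] |-20|<=|20| out[18]=400 → r--
[0,17] |-20|>|16| out[17]=400 → l++
[1,17] |-19|>|16| out[16]=361 → l++
[2,17] |-12|<=|16| out[15]=256 → r--
[2,16] |-12|<=|13| out[14]=169 → r--
[2,15] |-12|<=|12| out[13]=144 → r--
[2,14] |-12|>|11| out[12]=144 → l++
[3,14] |-10|<=|11| out[11]=121 → r--
[3,13] |-10|<=|10| out[10]=100 → r--
[3,12] |-10|>|9| out[9]=100 → l++
[4,12] |-9|<=|9| out[8]=81 → r--
[4,11] |-9|>|7| out[7]=81 → l++
[5,11] |-8|>|7| out[6]=64 → l++
[6,11] |-6|<=|7| out[5]=49 → r--
[6,10] |-6|>|4| out[4]=36 → l++
[7,10] |-4|<=|4| out[3]=16 → r--
[7,9] |-4|>|3| out[2]=16 → l++
[8,9] |-3|<=|3| out[1]=9 → r--
[8,8] |-3|<=|-3| out[0]=9 → r--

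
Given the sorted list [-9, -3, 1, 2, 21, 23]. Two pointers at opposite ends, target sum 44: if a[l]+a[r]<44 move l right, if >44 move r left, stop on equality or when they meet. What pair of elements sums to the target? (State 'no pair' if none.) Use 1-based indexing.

(21, 23)

l=1 r=6: -9+23=14 <44, l++
l=2 r=6: -3+23=20 <44, l++
l=3 r=6: 1+23=24 <44, l++
l=4 r=6: 2+23=25 <44, l++
l=5 r=6: 21+23=44, found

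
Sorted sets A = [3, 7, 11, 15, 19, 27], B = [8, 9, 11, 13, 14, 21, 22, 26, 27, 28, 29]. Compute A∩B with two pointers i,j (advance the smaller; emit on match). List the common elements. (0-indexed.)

i=0 j=0: 3<8, i++
i=1 j=0: 7<8, i++
i=2 j=0: 11>8, j++
i=2 j=1: 11>9, j++
i=2 j=2: 11==11 emit, i++,j++
i=3 j=3: 15>13, j++
i=3 j=4: 15>14, j++
i=3 j=5: 15<21, i++
i=4 j=5: 19<21, i++
i=5 j=5: 27>21, j++
i=5 j=6: 27>22, j++
i=5 j=7: 27>26, j++
i=5 j=8: 27==27 emit, i++,j++

intersection = [11, 27]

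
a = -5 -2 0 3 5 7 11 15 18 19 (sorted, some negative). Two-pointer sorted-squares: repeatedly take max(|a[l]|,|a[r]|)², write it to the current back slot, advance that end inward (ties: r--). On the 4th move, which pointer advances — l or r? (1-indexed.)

[1,10] |-5|<=|19| out[10]=361 → r--
[1,9] |-5|<=|18| out[9]=324 → r--
[1,8] |-5|<=|15| out[8]=225 → r--
[1,7] |-5|<=|11| out[7]=121 → r--

r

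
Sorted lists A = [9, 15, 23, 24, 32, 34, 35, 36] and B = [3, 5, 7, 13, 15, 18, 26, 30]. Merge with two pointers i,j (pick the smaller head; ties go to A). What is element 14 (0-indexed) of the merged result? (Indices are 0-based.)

merged[14] = 35

i=0 j=0: A[i]=9>B[j]=3 take 3, j++
i=0 j=1: A[i]=9>B[j]=5 take 5, j++
i=0 j=2: A[i]=9>B[j]=7 take 7, j++
i=0 j=3: A[i]=9<=B[j]=13 take 9, i++
i=1 j=3: A[i]=15>B[j]=13 take 13, j++
i=1 j=4: A[i]=15<=B[j]=15 take 15, i++
i=2 j=4: A[i]=23>B[j]=15 take 15, j++
i=2 j=5: A[i]=23>B[j]=18 take 18, j++
i=2 j=6: A[i]=23<=B[j]=26 take 23, i++
i=3 j=6: A[i]=24<=B[j]=26 take 24, i++
i=4 j=6: A[i]=32>B[j]=26 take 26, j++
i=4 j=7: A[i]=32>B[j]=30 take 30, j++
i=4 j=8: B done, take A[i]=32, i++
i=5 j=8: B done, take A[i]=34, i++
i=6 j=8: B done, take A[i]=35, i++
i=7 j=8: B done, take A[i]=36, i++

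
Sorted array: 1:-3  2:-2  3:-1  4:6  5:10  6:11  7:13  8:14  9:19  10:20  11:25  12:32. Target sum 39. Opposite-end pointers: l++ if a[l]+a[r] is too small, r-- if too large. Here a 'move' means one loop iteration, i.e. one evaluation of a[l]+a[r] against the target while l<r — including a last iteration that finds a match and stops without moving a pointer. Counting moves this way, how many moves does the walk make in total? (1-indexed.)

9 moves

[1,12] -3+32=29 <39 → l++
[2,12] -2+32=30 <39 → l++
[3,12] -1+32=31 <39 → l++
[4,12] 6+32=38 <39 → l++
[5,12] 10+32=42 >39 → r--
[5,11] 10+25=35 <39 → l++
[6,11] 11+25=36 <39 → l++
[7,11] 13+25=38 <39 → l++
[8,11] 14+25=39 → found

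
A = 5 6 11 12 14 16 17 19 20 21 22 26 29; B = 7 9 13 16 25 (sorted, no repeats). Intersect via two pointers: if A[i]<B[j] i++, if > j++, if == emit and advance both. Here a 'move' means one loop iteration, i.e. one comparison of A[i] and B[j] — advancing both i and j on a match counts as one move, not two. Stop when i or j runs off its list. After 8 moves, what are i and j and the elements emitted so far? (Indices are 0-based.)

i=0 j=0: 5<7, i++
i=1 j=0: 6<7, i++
i=2 j=0: 11>7, j++
i=2 j=1: 11>9, j++
i=2 j=2: 11<13, i++
i=3 j=2: 12<13, i++
i=4 j=2: 14>13, j++
i=4 j=3: 14<16, i++

i=5, j=3, emitted=[]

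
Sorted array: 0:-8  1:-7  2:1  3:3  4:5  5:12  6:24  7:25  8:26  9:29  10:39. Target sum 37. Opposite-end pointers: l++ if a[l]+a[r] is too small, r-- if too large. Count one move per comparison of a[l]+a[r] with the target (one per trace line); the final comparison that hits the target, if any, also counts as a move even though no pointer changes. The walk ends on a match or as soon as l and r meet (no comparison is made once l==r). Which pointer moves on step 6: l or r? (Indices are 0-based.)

l=0 r=10: -8+39=31 <37, l++
l=1 r=10: -7+39=32 <37, l++
l=2 r=10: 1+39=40 >37, r--
l=2 r=9: 1+29=30 <37, l++
l=3 r=9: 3+29=32 <37, l++
l=4 r=9: 5+29=34 <37, l++

l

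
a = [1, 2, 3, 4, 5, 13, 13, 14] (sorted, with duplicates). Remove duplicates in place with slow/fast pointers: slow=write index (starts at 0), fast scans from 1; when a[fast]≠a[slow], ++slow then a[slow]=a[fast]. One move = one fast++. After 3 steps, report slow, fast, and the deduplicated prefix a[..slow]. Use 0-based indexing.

slow=3, fast=4, prefix=[1, 2, 3, 4]

(s=0,f=1) a[fast]=2≠a[slow]=1 write a[1]=2 → slow++,fast++
(s=1,f=2) a[fast]=3≠a[slow]=2 write a[2]=3 → slow++,fast++
(s=2,f=3) a[fast]=4≠a[slow]=3 write a[3]=4 → slow++,fast++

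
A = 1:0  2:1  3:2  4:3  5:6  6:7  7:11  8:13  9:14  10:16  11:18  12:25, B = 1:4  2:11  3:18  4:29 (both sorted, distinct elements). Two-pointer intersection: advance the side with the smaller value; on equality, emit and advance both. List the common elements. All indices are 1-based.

i=1 j=1: 0<4, i++
i=2 j=1: 1<4, i++
i=3 j=1: 2<4, i++
i=4 j=1: 3<4, i++
i=5 j=1: 6>4, j++
i=5 j=2: 6<11, i++
i=6 j=2: 7<11, i++
i=7 j=2: 11==11 emit, i++,j++
i=8 j=3: 13<18, i++
i=9 j=3: 14<18, i++
i=10 j=3: 16<18, i++
i=11 j=3: 18==18 emit, i++,j++
i=12 j=4: 25<29, i++

intersection = [11, 18]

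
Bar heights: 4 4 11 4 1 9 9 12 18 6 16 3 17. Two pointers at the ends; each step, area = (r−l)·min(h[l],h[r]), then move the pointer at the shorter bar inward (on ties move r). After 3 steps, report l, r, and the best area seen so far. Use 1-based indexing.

l=4, r=13, best area=110

[1,13] min(4,17)*12=48 best=48 * → l++
[2,13] min(4,17)*11=44 best=48 → l++
[3,13] min(11,17)*10=110 best=110 * → l++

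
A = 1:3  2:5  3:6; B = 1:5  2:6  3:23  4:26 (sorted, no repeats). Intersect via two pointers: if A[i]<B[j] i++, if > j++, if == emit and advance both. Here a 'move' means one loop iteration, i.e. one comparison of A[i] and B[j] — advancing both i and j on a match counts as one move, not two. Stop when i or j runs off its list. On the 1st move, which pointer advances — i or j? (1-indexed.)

i=1 j=1: 3<5, i++

i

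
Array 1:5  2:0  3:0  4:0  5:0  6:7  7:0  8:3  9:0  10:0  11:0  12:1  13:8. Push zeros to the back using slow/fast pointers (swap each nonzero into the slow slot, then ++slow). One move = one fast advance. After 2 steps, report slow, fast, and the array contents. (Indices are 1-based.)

slow=2, fast=3, a=[5, 0, 0, 0, 0, 7, 0, 3, 0, 0, 0, 1, 8]

slow=1 fast=1: a[fast]=5≠0 swap→a[1]=5, slow++,fast++
slow=2 fast=2: a[fast]=0, fast++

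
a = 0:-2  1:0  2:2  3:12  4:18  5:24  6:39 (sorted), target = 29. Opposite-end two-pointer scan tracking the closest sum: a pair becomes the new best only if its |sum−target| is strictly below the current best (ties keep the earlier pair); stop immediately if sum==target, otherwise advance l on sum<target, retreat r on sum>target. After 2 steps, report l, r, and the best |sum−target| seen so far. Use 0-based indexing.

l=1, r=5, best |Δ|=7

l=0 r=6: -2+39=37 d=8 *, r--
l=0 r=5: -2+24=22 d=7 *, l++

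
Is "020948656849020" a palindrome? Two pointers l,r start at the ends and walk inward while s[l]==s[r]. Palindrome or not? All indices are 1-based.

palindrome

[1,15] '0'=='0' → l++,r--
[2,14] '2'=='2' → l++,r--
[3,13] '0'=='0' → l++,r--
[4,12] '9'=='9' → l++,r--
[5,11] '4'=='4' → l++,r--
[6,10] '8'=='8' → l++,r--
[7,9] '6'=='6' → l++,r--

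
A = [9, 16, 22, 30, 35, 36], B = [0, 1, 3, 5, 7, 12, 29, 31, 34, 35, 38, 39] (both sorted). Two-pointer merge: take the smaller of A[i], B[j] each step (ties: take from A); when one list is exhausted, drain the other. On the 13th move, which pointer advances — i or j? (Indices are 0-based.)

j

[i=0,j=0] A[i]=9>B[j]=0 take 0 → j++
[i=0,j=1] A[i]=9>B[j]=1 take 1 → j++
[i=0,j=2] A[i]=9>B[j]=3 take 3 → j++
[i=0,j=3] A[i]=9>B[j]=5 take 5 → j++
[i=0,j=4] A[i]=9>B[j]=7 take 7 → j++
[i=0,j=5] A[i]=9<=B[j]=12 take 9 → i++
[i=1,j=5] A[i]=16>B[j]=12 take 12 → j++
[i=1,j=6] A[i]=16<=B[j]=29 take 16 → i++
[i=2,j=6] A[i]=22<=B[j]=29 take 22 → i++
[i=3,j=6] A[i]=30>B[j]=29 take 29 → j++
[i=3,j=7] A[i]=30<=B[j]=31 take 30 → i++
[i=4,j=7] A[i]=35>B[j]=31 take 31 → j++
[i=4,j=8] A[i]=35>B[j]=34 take 34 → j++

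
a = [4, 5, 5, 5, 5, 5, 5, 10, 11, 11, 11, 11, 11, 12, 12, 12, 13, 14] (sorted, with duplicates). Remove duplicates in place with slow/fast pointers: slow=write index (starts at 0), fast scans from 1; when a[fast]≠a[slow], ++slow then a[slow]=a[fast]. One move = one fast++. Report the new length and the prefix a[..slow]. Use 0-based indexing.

(s=0,f=1) a[fast]=5≠a[slow]=4 write a[1]=5 → slow++,fast++
(s=1,f=2) a[fast]=5=a[slow] dup → fast++
(s=1,f=3) a[fast]=5=a[slow] dup → fast++
(s=1,f=4) a[fast]=5=a[slow] dup → fast++
(s=1,f=5) a[fast]=5=a[slow] dup → fast++
(s=1,f=6) a[fast]=5=a[slow] dup → fast++
(s=1,f=7) a[fast]=10≠a[slow]=5 write a[2]=10 → slow++,fast++
(s=2,f=8) a[fast]=11≠a[slow]=10 write a[3]=11 → slow++,fast++
(s=3,f=9) a[fast]=11=a[slow] dup → fast++
(s=3,f=10) a[fast]=11=a[slow] dup → fast++
(s=3,f=11) a[fast]=11=a[slow] dup → fast++
(s=3,f=12) a[fast]=11=a[slow] dup → fast++
(s=3,f=13) a[fast]=12≠a[slow]=11 write a[4]=12 → slow++,fast++
(s=4,f=14) a[fast]=12=a[slow] dup → fast++
(s=4,f=15) a[fast]=12=a[slow] dup → fast++
(s=4,f=16) a[fast]=13≠a[slow]=12 write a[5]=13 → slow++,fast++
(s=5,f=17) a[fast]=14≠a[slow]=13 write a[6]=14 → slow++,fast++

length 7; prefix = [4, 5, 10, 11, 12, 13, 14]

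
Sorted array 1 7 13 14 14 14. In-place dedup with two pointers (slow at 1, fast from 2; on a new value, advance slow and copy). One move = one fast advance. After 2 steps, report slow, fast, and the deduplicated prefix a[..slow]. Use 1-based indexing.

slow=3, fast=4, prefix=[1, 7, 13]

(s=1,f=2) a[fast]=7≠a[slow]=1 write a[2]=7 → slow++,fast++
(s=2,f=3) a[fast]=13≠a[slow]=7 write a[3]=13 → slow++,fast++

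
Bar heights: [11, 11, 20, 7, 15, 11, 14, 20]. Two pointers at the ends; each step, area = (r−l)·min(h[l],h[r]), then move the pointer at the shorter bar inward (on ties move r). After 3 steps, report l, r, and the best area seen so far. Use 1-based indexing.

[1,8] min(11,20)*7=77 best=77 * → l++
[2,8] min(11,20)*6=66 best=77 → l++
[3,8] min(20,20)*5=100 best=100 * → r--

l=3, r=7, best area=100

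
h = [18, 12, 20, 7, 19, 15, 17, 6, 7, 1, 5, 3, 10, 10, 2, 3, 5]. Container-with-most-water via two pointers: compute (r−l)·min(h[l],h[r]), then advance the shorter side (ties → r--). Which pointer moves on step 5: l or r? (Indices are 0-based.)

r

l=0 r=16: min(18,5)*16=80 best=80 *, r--
l=0 r=15: min(18,3)*15=45 best=80, r--
l=0 r=14: min(18,2)*14=28 best=80, r--
l=0 r=13: min(18,10)*13=130 best=130 *, r--
l=0 r=12: min(18,10)*12=120 best=130, r--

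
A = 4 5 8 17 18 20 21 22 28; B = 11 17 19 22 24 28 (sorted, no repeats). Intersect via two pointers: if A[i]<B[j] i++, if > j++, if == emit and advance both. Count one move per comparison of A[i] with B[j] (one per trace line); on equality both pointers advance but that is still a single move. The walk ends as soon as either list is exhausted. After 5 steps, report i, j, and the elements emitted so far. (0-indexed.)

i=0 j=0: 4<11, i++
i=1 j=0: 5<11, i++
i=2 j=0: 8<11, i++
i=3 j=0: 17>11, j++
i=3 j=1: 17==17 emit, i++,j++

i=4, j=2, emitted=[17]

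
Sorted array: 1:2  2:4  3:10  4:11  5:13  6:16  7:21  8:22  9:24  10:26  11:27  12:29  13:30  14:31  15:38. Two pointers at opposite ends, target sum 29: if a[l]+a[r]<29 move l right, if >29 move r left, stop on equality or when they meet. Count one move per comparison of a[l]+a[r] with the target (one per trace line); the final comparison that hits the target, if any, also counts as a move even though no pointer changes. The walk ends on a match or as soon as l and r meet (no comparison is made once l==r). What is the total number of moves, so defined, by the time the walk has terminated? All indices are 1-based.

5 moves

[1,15] 2+38=40 >29 → r--
[1,14] 2+31=33 >29 → r--
[1,13] 2+30=32 >29 → r--
[1,12] 2+29=31 >29 → r--
[1,11] 2+27=29 → found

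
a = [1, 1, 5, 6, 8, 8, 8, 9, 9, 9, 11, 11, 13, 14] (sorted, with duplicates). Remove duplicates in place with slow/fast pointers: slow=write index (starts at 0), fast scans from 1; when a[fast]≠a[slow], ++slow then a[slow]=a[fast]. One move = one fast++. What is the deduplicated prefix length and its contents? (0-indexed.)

(s=0,f=1) a[fast]=1=a[slow] dup → fast++
(s=0,f=2) a[fast]=5≠a[slow]=1 write a[1]=5 → slow++,fast++
(s=1,f=3) a[fast]=6≠a[slow]=5 write a[2]=6 → slow++,fast++
(s=2,f=4) a[fast]=8≠a[slow]=6 write a[3]=8 → slow++,fast++
(s=3,f=5) a[fast]=8=a[slow] dup → fast++
(s=3,f=6) a[fast]=8=a[slow] dup → fast++
(s=3,f=7) a[fast]=9≠a[slow]=8 write a[4]=9 → slow++,fast++
(s=4,f=8) a[fast]=9=a[slow] dup → fast++
(s=4,f=9) a[fast]=9=a[slow] dup → fast++
(s=4,f=10) a[fast]=11≠a[slow]=9 write a[5]=11 → slow++,fast++
(s=5,f=11) a[fast]=11=a[slow] dup → fast++
(s=5,f=12) a[fast]=13≠a[slow]=11 write a[6]=13 → slow++,fast++
(s=6,f=13) a[fast]=14≠a[slow]=13 write a[7]=14 → slow++,fast++

length 8; prefix = [1, 5, 6, 8, 9, 11, 13, 14]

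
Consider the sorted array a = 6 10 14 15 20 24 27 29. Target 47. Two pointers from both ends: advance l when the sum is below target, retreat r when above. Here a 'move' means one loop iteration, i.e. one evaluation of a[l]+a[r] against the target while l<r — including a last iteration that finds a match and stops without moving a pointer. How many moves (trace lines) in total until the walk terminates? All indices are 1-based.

l=1 r=8: 6+29=35 <47, l++
l=2 r=8: 10+29=39 <47, l++
l=3 r=8: 14+29=43 <47, l++
l=4 r=8: 15+29=44 <47, l++
l=5 r=8: 20+29=49 >47, r--
l=5 r=7: 20+27=47, found

6 moves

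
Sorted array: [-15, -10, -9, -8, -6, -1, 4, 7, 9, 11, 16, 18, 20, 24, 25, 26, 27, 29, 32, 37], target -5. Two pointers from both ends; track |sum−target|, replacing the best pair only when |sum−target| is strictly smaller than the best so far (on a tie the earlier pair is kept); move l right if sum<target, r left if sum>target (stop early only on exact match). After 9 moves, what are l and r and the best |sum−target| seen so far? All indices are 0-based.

l=0, r=10, best |Δ|=8

l=0 r=19: -15+37=22 d=27 *, r--
l=0 r=18: -15+32=17 d=22 *, r--
l=0 r=17: -15+29=14 d=19 *, r--
l=0 r=16: -15+27=12 d=17 *, r--
l=0 r=15: -15+26=11 d=16 *, r--
l=0 r=14: -15+25=10 d=15 *, r--
l=0 r=13: -15+24=9 d=14 *, r--
l=0 r=12: -15+20=5 d=10 *, r--
l=0 r=11: -15+18=3 d=8 *, r--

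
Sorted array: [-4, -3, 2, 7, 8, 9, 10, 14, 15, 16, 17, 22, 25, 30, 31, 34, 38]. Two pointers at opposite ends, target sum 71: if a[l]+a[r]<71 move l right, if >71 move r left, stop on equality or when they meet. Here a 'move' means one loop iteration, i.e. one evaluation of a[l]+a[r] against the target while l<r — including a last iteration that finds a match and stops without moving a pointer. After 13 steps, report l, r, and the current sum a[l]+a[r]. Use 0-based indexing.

l=13, r=16, sum=68

[0,16] -4+38=34 <71 → l++
[1,16] -3+38=35 <71 → l++
[2,16] 2+38=40 <71 → l++
[3,16] 7+38=45 <71 → l++
[4,16] 8+38=46 <71 → l++
[5,16] 9+38=47 <71 → l++
[6,16] 10+38=48 <71 → l++
[7,16] 14+38=52 <71 → l++
[8,16] 15+38=53 <71 → l++
[9,16] 16+38=54 <71 → l++
[10,16] 17+38=55 <71 → l++
[11,16] 22+38=60 <71 → l++
[12,16] 25+38=63 <71 → l++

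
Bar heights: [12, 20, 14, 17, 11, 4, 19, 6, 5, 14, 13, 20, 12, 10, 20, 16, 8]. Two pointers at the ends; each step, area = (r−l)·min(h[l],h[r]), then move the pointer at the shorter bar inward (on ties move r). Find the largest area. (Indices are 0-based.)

max area = 260

[0,16] min(12,8)*16=128 best=128 * → r--
[0,15] min(12,16)*15=180 best=180 * → l++
[1,15] min(20,16)*14=224 best=224 * → r--
[1,14] min(20,20)*13=260 best=260 * → r--
[1,13] min(20,10)*12=120 best=260 → r--
[1,12] min(20,12)*11=132 best=260 → r--
[1,11] min(20,20)*10=200 best=260 → r--
[1,10] min(20,13)*9=117 best=260 → r--
[1,9] min(20,14)*8=112 best=260 → r--
[1,8] min(20,5)*7=35 best=260 → r--
[1,7] min(20,6)*6=36 best=260 → r--
[1,6] min(20,19)*5=95 best=260 → r--
[1,5] min(20,4)*4=16 best=260 → r--
[1,4] min(20,11)*3=33 best=260 → r--
[1,3] min(20,17)*2=34 best=260 → r--
[1,2] min(20,14)*1=14 best=260 → r--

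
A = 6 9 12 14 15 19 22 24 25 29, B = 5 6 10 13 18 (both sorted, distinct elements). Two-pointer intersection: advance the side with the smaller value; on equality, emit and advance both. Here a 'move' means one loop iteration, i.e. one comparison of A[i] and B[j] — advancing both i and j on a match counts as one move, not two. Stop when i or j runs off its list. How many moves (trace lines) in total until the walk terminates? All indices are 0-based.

9 moves

[i=0,j=0] 6>5 → j++
[i=0,j=1] 6==6 emit → i++,j++
[i=1,j=2] 9<10 → i++
[i=2,j=2] 12>10 → j++
[i=2,j=3] 12<13 → i++
[i=3,j=3] 14>13 → j++
[i=3,j=4] 14<18 → i++
[i=4,j=4] 15<18 → i++
[i=5,j=4] 19>18 → j++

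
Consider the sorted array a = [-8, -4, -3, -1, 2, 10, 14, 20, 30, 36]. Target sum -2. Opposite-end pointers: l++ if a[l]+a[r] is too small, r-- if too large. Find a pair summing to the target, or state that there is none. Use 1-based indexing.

(-4, 2)

l=1 r=10: -8+36=28 >-2, r--
l=1 r=9: -8+30=22 >-2, r--
l=1 r=8: -8+20=12 >-2, r--
l=1 r=7: -8+14=6 >-2, r--
l=1 r=6: -8+10=2 >-2, r--
l=1 r=5: -8+2=-6 <-2, l++
l=2 r=5: -4+2=-2, found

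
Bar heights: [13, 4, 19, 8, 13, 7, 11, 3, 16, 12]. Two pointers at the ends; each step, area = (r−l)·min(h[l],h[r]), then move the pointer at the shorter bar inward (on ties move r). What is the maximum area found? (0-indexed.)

max area = 108

[0,9] min(13,12)*9=108 best=108 * → r--
[0,8] min(13,16)*8=104 best=108 → l++
[1,8] min(4,16)*7=28 best=108 → l++
[2,8] min(19,16)*6=96 best=108 → r--
[2,7] min(19,3)*5=15 best=108 → r--
[2,6] min(19,11)*4=44 best=108 → r--
[2,5] min(19,7)*3=21 best=108 → r--
[2,4] min(19,13)*2=26 best=108 → r--
[2,3] min(19,8)*1=8 best=108 → r--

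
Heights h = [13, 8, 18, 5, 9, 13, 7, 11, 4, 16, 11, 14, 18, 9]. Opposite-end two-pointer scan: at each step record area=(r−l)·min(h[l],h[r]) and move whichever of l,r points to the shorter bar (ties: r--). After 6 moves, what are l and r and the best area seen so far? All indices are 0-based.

l=0 r=13: min(13,9)*13=117 best=117 *, r--
l=0 r=12: min(13,18)*12=156 best=156 *, l++
l=1 r=12: min(8,18)*11=88 best=156, l++
l=2 r=12: min(18,18)*10=180 best=180 *, r--
l=2 r=11: min(18,14)*9=126 best=180, r--
l=2 r=10: min(18,11)*8=88 best=180, r--

l=2, r=9, best area=180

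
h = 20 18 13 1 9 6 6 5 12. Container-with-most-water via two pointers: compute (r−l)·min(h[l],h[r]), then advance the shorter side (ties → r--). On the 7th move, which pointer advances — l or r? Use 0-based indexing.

r

l=0 r=8: min(20,12)*8=96 best=96 *, r--
l=0 r=7: min(20,5)*7=35 best=96, r--
l=0 r=6: min(20,6)*6=36 best=96, r--
l=0 r=5: min(20,6)*5=30 best=96, r--
l=0 r=4: min(20,9)*4=36 best=96, r--
l=0 r=3: min(20,1)*3=3 best=96, r--
l=0 r=2: min(20,13)*2=26 best=96, r--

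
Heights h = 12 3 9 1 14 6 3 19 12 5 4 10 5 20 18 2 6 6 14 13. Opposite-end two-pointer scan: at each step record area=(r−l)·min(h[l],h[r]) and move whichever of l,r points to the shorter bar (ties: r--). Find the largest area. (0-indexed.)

[0,19] min(12,13)*19=228 best=228 * → l++
[1,19] min(3,13)*18=54 best=228 → l++
[2,19] min(9,13)*17=153 best=228 → l++
[3,19] min(1,13)*16=16 best=228 → l++
[4,19] min(14,13)*15=195 best=228 → r--
[4,18] min(14,14)*14=196 best=228 → r--
[4,17] min(14,6)*13=78 best=228 → r--
[4,16] min(14,6)*12=72 best=228 → r--
[4,15] min(14,2)*11=22 best=228 → r--
[4,14] min(14,18)*10=140 best=228 → l++
[5,14] min(6,18)*9=54 best=228 → l++
[6,14] min(3,18)*8=24 best=228 → l++
[7,14] min(19,18)*7=126 best=228 → r--
[7,13] min(19,20)*6=114 best=228 → l++
[8,13] min(12,20)*5=60 best=228 → l++
[9,13] min(5,20)*4=20 best=228 → l++
[10,13] min(4,20)*3=12 best=228 → l++
[11,13] min(10,20)*2=20 best=228 → l++
[12,13] min(5,20)*1=5 best=228 → l++

max area = 228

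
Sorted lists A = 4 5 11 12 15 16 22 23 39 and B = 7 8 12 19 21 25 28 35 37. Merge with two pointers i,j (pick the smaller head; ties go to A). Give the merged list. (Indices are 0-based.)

[i=0,j=0] A[i]=4<=B[j]=7 take 4 → i++
[i=1,j=0] A[i]=5<=B[j]=7 take 5 → i++
[i=2,j=0] A[i]=11>B[j]=7 take 7 → j++
[i=2,j=1] A[i]=11>B[j]=8 take 8 → j++
[i=2,j=2] A[i]=11<=B[j]=12 take 11 → i++
[i=3,j=2] A[i]=12<=B[j]=12 take 12 → i++
[i=4,j=2] A[i]=15>B[j]=12 take 12 → j++
[i=4,j=3] A[i]=15<=B[j]=19 take 15 → i++
[i=5,j=3] A[i]=16<=B[j]=19 take 16 → i++
[i=6,j=3] A[i]=22>B[j]=19 take 19 → j++
[i=6,j=4] A[i]=22>B[j]=21 take 21 → j++
[i=6,j=5] A[i]=22<=B[j]=25 take 22 → i++
[i=7,j=5] A[i]=23<=B[j]=25 take 23 → i++
[i=8,j=5] A[i]=39>B[j]=25 take 25 → j++
[i=8,j=6] A[i]=39>B[j]=28 take 28 → j++
[i=8,j=7] A[i]=39>B[j]=35 take 35 → j++
[i=8,j=8] A[i]=39>B[j]=37 take 37 → j++
[i=8,j=9] B done, take A[i]=39 → i++

[4, 5, 7, 8, 11, 12, 12, 15, 16, 19, 21, 22, 23, 25, 28, 35, 37, 39]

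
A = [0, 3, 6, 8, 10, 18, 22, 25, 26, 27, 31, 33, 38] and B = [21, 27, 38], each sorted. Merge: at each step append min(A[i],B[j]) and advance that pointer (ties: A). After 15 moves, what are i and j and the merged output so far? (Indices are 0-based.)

i=0 j=0: A[i]=0<=B[j]=21 take 0, i++
i=1 j=0: A[i]=3<=B[j]=21 take 3, i++
i=2 j=0: A[i]=6<=B[j]=21 take 6, i++
i=3 j=0: A[i]=8<=B[j]=21 take 8, i++
i=4 j=0: A[i]=10<=B[j]=21 take 10, i++
i=5 j=0: A[i]=18<=B[j]=21 take 18, i++
i=6 j=0: A[i]=22>B[j]=21 take 21, j++
i=6 j=1: A[i]=22<=B[j]=27 take 22, i++
i=7 j=1: A[i]=25<=B[j]=27 take 25, i++
i=8 j=1: A[i]=26<=B[j]=27 take 26, i++
i=9 j=1: A[i]=27<=B[j]=27 take 27, i++
i=10 j=1: A[i]=31>B[j]=27 take 27, j++
i=10 j=2: A[i]=31<=B[j]=38 take 31, i++
i=11 j=2: A[i]=33<=B[j]=38 take 33, i++
i=12 j=2: A[i]=38<=B[j]=38 take 38, i++

i=13, j=2, merged so far=[0, 3, 6, 8, 10, 18, 21, 22, 25, 26, 27, 27, 31, 33, 38]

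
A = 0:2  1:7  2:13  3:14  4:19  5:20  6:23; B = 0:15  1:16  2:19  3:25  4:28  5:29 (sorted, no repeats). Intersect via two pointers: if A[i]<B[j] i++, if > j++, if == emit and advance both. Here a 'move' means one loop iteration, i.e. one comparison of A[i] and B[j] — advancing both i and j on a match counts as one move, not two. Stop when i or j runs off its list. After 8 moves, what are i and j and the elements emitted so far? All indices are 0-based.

i=0 j=0: 2<15, i++
i=1 j=0: 7<15, i++
i=2 j=0: 13<15, i++
i=3 j=0: 14<15, i++
i=4 j=0: 19>15, j++
i=4 j=1: 19>16, j++
i=4 j=2: 19==19 emit, i++,j++
i=5 j=3: 20<25, i++

i=6, j=3, emitted=[19]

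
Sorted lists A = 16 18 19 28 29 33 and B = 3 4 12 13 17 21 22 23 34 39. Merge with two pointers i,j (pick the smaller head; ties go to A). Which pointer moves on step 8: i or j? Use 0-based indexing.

[i=0,j=0] A[i]=16>B[j]=3 take 3 → j++
[i=0,j=1] A[i]=16>B[j]=4 take 4 → j++
[i=0,j=2] A[i]=16>B[j]=12 take 12 → j++
[i=0,j=3] A[i]=16>B[j]=13 take 13 → j++
[i=0,j=4] A[i]=16<=B[j]=17 take 16 → i++
[i=1,j=4] A[i]=18>B[j]=17 take 17 → j++
[i=1,j=5] A[i]=18<=B[j]=21 take 18 → i++
[i=2,j=5] A[i]=19<=B[j]=21 take 19 → i++

i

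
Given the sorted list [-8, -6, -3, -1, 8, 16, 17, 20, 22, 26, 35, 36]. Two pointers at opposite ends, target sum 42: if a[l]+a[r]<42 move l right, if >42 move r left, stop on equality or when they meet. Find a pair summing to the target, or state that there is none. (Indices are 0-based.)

[0,11] -8+36=28 <42 → l++
[1,11] -6+36=30 <42 → l++
[2,11] -3+36=33 <42 → l++
[3,11] -1+36=35 <42 → l++
[4,11] 8+36=44 >42 → r--
[4,10] 8+35=43 >42 → r--
[4,9] 8+26=34 <42 → l++
[5,9] 16+26=42 → found

(16, 26)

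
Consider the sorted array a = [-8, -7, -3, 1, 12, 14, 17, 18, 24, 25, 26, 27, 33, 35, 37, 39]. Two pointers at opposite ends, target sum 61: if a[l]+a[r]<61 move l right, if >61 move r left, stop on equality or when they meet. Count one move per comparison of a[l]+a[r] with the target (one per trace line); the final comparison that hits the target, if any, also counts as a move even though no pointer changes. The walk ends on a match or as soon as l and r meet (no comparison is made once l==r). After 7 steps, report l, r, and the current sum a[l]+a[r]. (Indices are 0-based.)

l=7, r=15, sum=57

l=0 r=15: -8+39=31 <61, l++
l=1 r=15: -7+39=32 <61, l++
l=2 r=15: -3+39=36 <61, l++
l=3 r=15: 1+39=40 <61, l++
l=4 r=15: 12+39=51 <61, l++
l=5 r=15: 14+39=53 <61, l++
l=6 r=15: 17+39=56 <61, l++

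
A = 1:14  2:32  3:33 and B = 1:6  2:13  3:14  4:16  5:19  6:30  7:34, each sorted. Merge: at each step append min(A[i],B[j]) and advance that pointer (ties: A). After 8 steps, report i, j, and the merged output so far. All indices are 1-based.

[i=1,j=1] A[i]=14>B[j]=6 take 6 → j++
[i=1,j=2] A[i]=14>B[j]=13 take 13 → j++
[i=1,j=3] A[i]=14<=B[j]=14 take 14 → i++
[i=2,j=3] A[i]=32>B[j]=14 take 14 → j++
[i=2,j=4] A[i]=32>B[j]=16 take 16 → j++
[i=2,j=5] A[i]=32>B[j]=19 take 19 → j++
[i=2,j=6] A[i]=32>B[j]=30 take 30 → j++
[i=2,j=7] A[i]=32<=B[j]=34 take 32 → i++

i=3, j=7, merged so far=[6, 13, 14, 14, 16, 19, 30, 32]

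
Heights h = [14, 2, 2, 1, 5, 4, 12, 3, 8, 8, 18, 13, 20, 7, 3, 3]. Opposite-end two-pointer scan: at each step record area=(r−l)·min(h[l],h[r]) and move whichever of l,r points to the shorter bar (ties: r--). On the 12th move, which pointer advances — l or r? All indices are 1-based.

l=1 r=16: min(14,3)*15=45 best=45 *, r--
l=1 r=15: min(14,3)*14=42 best=45, r--
l=1 r=14: min(14,7)*13=91 best=91 *, r--
l=1 r=13: min(14,20)*12=168 best=168 *, l++
l=2 r=13: min(2,20)*11=22 best=168, l++
l=3 r=13: min(2,20)*10=20 best=168, l++
l=4 r=13: min(1,20)*9=9 best=168, l++
l=5 r=13: min(5,20)*8=40 best=168, l++
l=6 r=13: min(4,20)*7=28 best=168, l++
l=7 r=13: min(12,20)*6=72 best=168, l++
l=8 r=13: min(3,20)*5=15 best=168, l++
l=9 r=13: min(8,20)*4=32 best=168, l++

l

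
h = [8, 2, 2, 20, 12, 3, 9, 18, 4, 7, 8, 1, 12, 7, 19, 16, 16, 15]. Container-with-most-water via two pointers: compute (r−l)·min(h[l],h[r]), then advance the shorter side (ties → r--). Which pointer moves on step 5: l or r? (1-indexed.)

r

[1,18] min(8,15)*17=136 best=136 * → l++
[2,18] min(2,15)*16=32 best=136 → l++
[3,18] min(2,15)*15=30 best=136 → l++
[4,18] min(20,15)*14=210 best=210 * → r--
[4,17] min(20,16)*13=208 best=210 → r--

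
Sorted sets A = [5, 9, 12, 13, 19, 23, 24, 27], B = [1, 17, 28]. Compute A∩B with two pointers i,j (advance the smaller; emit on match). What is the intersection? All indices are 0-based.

i=0 j=0: 5>1, j++
i=0 j=1: 5<17, i++
i=1 j=1: 9<17, i++
i=2 j=1: 12<17, i++
i=3 j=1: 13<17, i++
i=4 j=1: 19>17, j++
i=4 j=2: 19<28, i++
i=5 j=2: 23<28, i++
i=6 j=2: 24<28, i++
i=7 j=2: 27<28, i++

intersection = []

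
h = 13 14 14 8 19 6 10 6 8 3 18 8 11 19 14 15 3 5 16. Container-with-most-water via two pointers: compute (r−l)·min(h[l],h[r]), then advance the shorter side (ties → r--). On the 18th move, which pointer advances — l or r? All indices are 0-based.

r

l=0 r=18: min(13,16)*18=234 best=234 *, l++
l=1 r=18: min(14,16)*17=238 best=238 *, l++
l=2 r=18: min(14,16)*16=224 best=238, l++
l=3 r=18: min(8,16)*15=120 best=238, l++
l=4 r=18: min(19,16)*14=224 best=238, r--
l=4 r=17: min(19,5)*13=65 best=238, r--
l=4 r=16: min(19,3)*12=36 best=238, r--
l=4 r=15: min(19,15)*11=165 best=238, r--
l=4 r=14: min(19,14)*10=140 best=238, r--
l=4 r=13: min(19,19)*9=171 best=238, r--
l=4 r=12: min(19,11)*8=88 best=238, r--
l=4 r=11: min(19,8)*7=56 best=238, r--
l=4 r=10: min(19,18)*6=108 best=238, r--
l=4 r=9: min(19,3)*5=15 best=238, r--
l=4 r=8: min(19,8)*4=32 best=238, r--
l=4 r=7: min(19,6)*3=18 best=238, r--
l=4 r=6: min(19,10)*2=20 best=238, r--
l=4 r=5: min(19,6)*1=6 best=238, r--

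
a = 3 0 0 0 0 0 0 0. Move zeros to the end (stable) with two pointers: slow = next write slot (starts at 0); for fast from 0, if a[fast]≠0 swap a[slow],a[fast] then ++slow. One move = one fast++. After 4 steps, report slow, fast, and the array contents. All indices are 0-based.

slow=1, fast=4, a=[3, 0, 0, 0, 0, 0, 0, 0]

slow=0 fast=0: a[fast]=3≠0 swap→a[0]=3, slow++,fast++
slow=1 fast=1: a[fast]=0, fast++
slow=1 fast=2: a[fast]=0, fast++
slow=1 fast=3: a[fast]=0, fast++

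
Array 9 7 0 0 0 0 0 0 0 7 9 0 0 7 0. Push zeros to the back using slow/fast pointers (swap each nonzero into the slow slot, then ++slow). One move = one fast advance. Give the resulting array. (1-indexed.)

slow=1 fast=1: a[fast]=9≠0 swap→a[1]=9, slow++,fast++
slow=2 fast=2: a[fast]=7≠0 swap→a[2]=7, slow++,fast++
slow=3 fast=3: a[fast]=0, fast++
slow=3 fast=4: a[fast]=0, fast++
slow=3 fast=5: a[fast]=0, fast++
slow=3 fast=6: a[fast]=0, fast++
slow=3 fast=7: a[fast]=0, fast++
slow=3 fast=8: a[fast]=0, fast++
slow=3 fast=9: a[fast]=0, fast++
slow=3 fast=10: a[fast]=7≠0 swap→a[3]=7, slow++,fast++
slow=4 fast=11: a[fast]=9≠0 swap→a[4]=9, slow++,fast++
slow=5 fast=12: a[fast]=0, fast++
slow=5 fast=13: a[fast]=0, fast++
slow=5 fast=14: a[fast]=7≠0 swap→a[5]=7, slow++,fast++
slow=6 fast=15: a[fast]=0, fast++

[9, 7, 7, 9, 7, 0, 0, 0, 0, 0, 0, 0, 0, 0, 0]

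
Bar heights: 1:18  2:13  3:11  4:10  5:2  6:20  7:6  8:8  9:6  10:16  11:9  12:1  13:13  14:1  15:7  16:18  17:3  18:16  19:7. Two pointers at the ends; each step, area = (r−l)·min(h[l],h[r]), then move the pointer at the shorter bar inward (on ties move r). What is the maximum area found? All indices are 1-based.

l=1 r=19: min(18,7)*18=126 best=126 *, r--
l=1 r=18: min(18,16)*17=272 best=272 *, r--
l=1 r=17: min(18,3)*16=48 best=272, r--
l=1 r=16: min(18,18)*15=270 best=272, r--
l=1 r=15: min(18,7)*14=98 best=272, r--
l=1 r=14: min(18,1)*13=13 best=272, r--
l=1 r=13: min(18,13)*12=156 best=272, r--
l=1 r=12: min(18,1)*11=11 best=272, r--
l=1 r=11: min(18,9)*10=90 best=272, r--
l=1 r=10: min(18,16)*9=144 best=272, r--
l=1 r=9: min(18,6)*8=48 best=272, r--
l=1 r=8: min(18,8)*7=56 best=272, r--
l=1 r=7: min(18,6)*6=36 best=272, r--
l=1 r=6: min(18,20)*5=90 best=272, l++
l=2 r=6: min(13,20)*4=52 best=272, l++
l=3 r=6: min(11,20)*3=33 best=272, l++
l=4 r=6: min(10,20)*2=20 best=272, l++
l=5 r=6: min(2,20)*1=2 best=272, l++

max area = 272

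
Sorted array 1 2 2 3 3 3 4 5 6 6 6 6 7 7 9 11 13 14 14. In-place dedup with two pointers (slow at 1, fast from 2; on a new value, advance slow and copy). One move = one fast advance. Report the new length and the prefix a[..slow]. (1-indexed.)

length 11; prefix = [1, 2, 3, 4, 5, 6, 7, 9, 11, 13, 14]

(s=1,f=2) a[fast]=2≠a[slow]=1 write a[2]=2 → slow++,fast++
(s=2,f=3) a[fast]=2=a[slow] dup → fast++
(s=2,f=4) a[fast]=3≠a[slow]=2 write a[3]=3 → slow++,fast++
(s=3,f=5) a[fast]=3=a[slow] dup → fast++
(s=3,f=6) a[fast]=3=a[slow] dup → fast++
(s=3,f=7) a[fast]=4≠a[slow]=3 write a[4]=4 → slow++,fast++
(s=4,f=8) a[fast]=5≠a[slow]=4 write a[5]=5 → slow++,fast++
(s=5,f=9) a[fast]=6≠a[slow]=5 write a[6]=6 → slow++,fast++
(s=6,f=10) a[fast]=6=a[slow] dup → fast++
(s=6,f=11) a[fast]=6=a[slow] dup → fast++
(s=6,f=12) a[fast]=6=a[slow] dup → fast++
(s=6,f=13) a[fast]=7≠a[slow]=6 write a[7]=7 → slow++,fast++
(s=7,f=14) a[fast]=7=a[slow] dup → fast++
(s=7,f=15) a[fast]=9≠a[slow]=7 write a[8]=9 → slow++,fast++
(s=8,f=16) a[fast]=11≠a[slow]=9 write a[9]=11 → slow++,fast++
(s=9,f=17) a[fast]=13≠a[slow]=11 write a[10]=13 → slow++,fast++
(s=10,f=18) a[fast]=14≠a[slow]=13 write a[11]=14 → slow++,fast++
(s=11,f=19) a[fast]=14=a[slow] dup → fast++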